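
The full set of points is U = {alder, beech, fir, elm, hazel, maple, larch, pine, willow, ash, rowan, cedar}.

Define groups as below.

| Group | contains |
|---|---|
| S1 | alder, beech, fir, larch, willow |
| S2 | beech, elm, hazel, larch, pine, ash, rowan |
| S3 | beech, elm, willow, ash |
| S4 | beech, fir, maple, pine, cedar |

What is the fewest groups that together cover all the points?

S1, S2, and S4 cover everything between them: the union {alder, beech, fir, elm, hazel, maple, larch, pine, willow, ash, rowan, cedar} is all of U.
Only S1 contains alder, so S1 is forced; the remaining 7 points need at least 2 more groups (each remaining group adds at most 5) — so at least 3 groups are needed, and 3 is optimal.

3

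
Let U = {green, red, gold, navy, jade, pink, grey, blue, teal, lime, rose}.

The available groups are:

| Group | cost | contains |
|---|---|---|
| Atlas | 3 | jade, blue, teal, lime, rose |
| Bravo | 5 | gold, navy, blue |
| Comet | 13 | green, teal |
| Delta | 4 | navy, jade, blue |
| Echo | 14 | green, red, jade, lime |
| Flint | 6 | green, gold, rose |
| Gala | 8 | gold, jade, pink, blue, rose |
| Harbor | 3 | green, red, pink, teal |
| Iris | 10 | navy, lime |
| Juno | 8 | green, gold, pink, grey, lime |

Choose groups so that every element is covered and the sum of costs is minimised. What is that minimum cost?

Atlas, Delta, Harbor, Juno together cover every element (Atlas ∪ Delta ∪ Harbor ∪ Juno = {green, red, gold, navy, jade, pink, grey, blue, teal, lime, rose}); total cost 3 + 4 + 3 + 8 = 18.
The greedy pick Atlas, Harbor, Bravo, Juno costs 19; no covering selection beats 18.

18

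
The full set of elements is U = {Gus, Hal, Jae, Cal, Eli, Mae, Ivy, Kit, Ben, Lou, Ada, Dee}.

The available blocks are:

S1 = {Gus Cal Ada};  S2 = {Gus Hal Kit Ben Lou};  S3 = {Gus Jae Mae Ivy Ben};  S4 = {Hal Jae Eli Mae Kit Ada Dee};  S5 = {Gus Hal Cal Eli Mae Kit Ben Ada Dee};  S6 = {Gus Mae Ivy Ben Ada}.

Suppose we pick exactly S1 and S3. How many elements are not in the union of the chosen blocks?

5

Union of S1, S3 = {Gus, Jae, Cal, Mae, Ivy, Ben, Ada}.
Not covered: Hal, Eli, Kit, Lou, Dee — 5 elements.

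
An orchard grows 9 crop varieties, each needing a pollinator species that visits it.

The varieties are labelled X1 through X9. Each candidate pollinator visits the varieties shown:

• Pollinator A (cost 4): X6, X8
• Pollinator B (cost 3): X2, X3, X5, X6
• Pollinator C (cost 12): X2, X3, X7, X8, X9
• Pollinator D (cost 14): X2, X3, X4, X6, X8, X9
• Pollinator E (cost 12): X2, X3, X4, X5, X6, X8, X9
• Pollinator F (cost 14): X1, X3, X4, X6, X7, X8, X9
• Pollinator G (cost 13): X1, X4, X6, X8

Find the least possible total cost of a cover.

B, F together cover every variety (B ∪ F = {X1, X2, X3, X4, X5, X6, X7, X8, X9}); total cost 3 + 14 = 17.
No covering selection has total cost below 17.

17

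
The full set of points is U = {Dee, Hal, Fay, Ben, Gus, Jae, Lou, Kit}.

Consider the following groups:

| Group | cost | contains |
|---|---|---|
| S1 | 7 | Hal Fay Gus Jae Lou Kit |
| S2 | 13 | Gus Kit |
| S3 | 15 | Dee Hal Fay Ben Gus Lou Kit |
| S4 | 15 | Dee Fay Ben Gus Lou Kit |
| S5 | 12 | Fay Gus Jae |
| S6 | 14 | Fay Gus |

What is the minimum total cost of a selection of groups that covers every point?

S1, S4 together cover every point (S1 ∪ S4 = {Dee, Hal, Fay, Ben, Gus, Jae, Lou, Kit}); total cost 7 + 15 = 22.
No covering selection has total cost below 22.

22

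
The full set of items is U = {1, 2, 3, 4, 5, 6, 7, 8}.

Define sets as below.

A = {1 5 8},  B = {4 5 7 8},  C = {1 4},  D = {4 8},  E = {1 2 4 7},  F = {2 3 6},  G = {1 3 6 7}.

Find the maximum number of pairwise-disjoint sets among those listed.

2

D, F are pairwise disjoint (D={4,8}; F={2,3,6}).
Every remaining set overlaps one of these, and no 3 of the listed sets are pairwise disjoint, so 2 is the maximum.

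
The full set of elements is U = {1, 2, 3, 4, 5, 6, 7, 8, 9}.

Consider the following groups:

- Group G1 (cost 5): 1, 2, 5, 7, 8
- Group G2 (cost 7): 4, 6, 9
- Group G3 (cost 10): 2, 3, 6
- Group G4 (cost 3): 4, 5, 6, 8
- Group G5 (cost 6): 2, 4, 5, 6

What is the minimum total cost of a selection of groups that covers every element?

G1, G2, G3 together cover every element (G1 ∪ G2 ∪ G3 = {1, 2, 3, 4, 5, 6, 7, 8, 9}); total cost 5 + 7 + 10 = 22.
The greedy pick G4, G1, G2, G3 costs 25; no covering selection beats 22.

22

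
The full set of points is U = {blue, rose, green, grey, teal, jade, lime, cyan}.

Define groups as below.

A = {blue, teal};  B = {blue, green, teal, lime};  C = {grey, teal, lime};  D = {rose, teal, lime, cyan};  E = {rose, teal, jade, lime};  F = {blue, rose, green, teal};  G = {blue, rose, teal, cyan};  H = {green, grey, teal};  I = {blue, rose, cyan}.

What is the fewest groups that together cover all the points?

3

E and G and H together: E ∪ G ∪ H = {blue, rose, green, grey, teal, jade, lime, cyan} — every point is covered.
Only E contains jade, so E is forced; the remaining 4 points need at least 2 more groups (each remaining group adds at most 2) — so at least 3 groups are needed, and 3 is optimal.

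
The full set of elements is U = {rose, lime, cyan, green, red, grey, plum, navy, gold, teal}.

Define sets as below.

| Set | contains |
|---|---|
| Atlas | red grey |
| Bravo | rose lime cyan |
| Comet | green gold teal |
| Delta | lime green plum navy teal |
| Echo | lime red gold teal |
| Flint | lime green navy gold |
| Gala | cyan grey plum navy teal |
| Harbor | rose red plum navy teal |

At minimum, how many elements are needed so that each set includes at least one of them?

3

Take H = {lime, grey, teal}. Each listed set contains at least one of these, so H is a hitting set of size 3.
The sets Atlas, Bravo, Comet are pairwise disjoint, so any hitting set needs a separate element for each — at least 3. Hence 3 is optimal.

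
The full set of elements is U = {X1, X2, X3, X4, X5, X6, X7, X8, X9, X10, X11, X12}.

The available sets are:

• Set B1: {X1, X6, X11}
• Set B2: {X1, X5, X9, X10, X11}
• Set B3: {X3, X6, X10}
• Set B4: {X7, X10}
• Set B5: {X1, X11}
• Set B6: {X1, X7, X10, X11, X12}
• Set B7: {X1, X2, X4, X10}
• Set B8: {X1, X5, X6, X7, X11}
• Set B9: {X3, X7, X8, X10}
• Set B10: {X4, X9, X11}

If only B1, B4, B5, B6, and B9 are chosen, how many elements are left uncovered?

Union of B1, B4, B5, B6, B9 = {X1, X3, X6, X7, X8, X10, X11, X12}.
Not covered: X2, X4, X5, X9 — 4 elements.

4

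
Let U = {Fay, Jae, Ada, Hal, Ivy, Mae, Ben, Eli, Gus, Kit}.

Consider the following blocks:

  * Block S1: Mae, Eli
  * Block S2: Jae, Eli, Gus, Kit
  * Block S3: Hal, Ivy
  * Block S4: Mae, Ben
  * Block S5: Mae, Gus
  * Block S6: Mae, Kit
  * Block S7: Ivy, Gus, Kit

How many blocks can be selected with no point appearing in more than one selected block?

3

S2, S3, S4 are pairwise disjoint (S2={Jae,Eli,Gus,Kit}; S3={Hal,Ivy}; S4={Mae,Ben}).
Every remaining block overlaps one of these, and no 4 of the listed blocks are pairwise disjoint, so 3 is the maximum.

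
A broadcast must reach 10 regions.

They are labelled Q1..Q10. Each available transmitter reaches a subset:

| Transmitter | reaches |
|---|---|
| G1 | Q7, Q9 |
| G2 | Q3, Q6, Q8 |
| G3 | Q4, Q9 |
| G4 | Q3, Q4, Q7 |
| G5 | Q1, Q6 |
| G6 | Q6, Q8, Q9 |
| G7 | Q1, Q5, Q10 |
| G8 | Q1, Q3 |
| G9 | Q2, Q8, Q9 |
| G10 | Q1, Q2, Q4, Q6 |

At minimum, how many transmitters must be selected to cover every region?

4

G4 and G6 and G7 and G9 together: G4 ∪ G6 ∪ G7 ∪ G9 = {Q1, Q2, Q3, Q4, Q5, Q6, Q7, Q8, Q9, Q10} — every region is covered.
Only G7 contains Q5, so G7 is forced; the remaining 7 regions need at least 3 more transmitters (each remaining transmitter adds at most 3) — so at least 4 transmitters are needed, and 4 is optimal.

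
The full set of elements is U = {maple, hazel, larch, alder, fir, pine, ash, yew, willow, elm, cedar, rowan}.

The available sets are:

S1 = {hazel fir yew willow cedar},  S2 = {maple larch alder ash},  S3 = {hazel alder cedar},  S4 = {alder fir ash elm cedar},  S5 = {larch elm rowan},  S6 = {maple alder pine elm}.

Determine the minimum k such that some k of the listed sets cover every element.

4

S1 and S2 and S5 and S6 together: S1 ∪ S2 ∪ S5 ∪ S6 = {maple, hazel, larch, alder, fir, pine, ash, yew, willow, elm, cedar, rowan} — every element is covered.
No 3 of the 6 sets cover everything (all 20 combinations miss at least one element), so 4 is optimal.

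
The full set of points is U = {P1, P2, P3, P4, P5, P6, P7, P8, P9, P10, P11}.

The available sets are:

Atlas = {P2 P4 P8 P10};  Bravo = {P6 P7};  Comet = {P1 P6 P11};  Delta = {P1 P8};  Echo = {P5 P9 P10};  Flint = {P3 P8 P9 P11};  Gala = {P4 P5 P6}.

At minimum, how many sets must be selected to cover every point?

5

Atlas and Bravo and Comet and Echo and Flint together: Atlas ∪ Bravo ∪ Comet ∪ Echo ∪ Flint = {P1, P2, P3, P4, P5, P6, P7, P8, P9, P10, P11} — every point is covered.
No 4 of the 7 sets cover everything (all 35 combinations miss at least one point), so 5 is optimal.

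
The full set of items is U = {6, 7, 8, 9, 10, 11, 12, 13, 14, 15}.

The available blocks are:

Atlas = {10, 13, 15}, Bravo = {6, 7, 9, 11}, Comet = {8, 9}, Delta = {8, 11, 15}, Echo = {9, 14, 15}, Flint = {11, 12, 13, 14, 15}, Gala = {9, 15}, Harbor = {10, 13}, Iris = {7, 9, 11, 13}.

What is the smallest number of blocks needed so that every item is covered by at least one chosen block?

Atlas and Bravo and Comet and Flint together: Atlas ∪ Bravo ∪ Comet ∪ Flint = {6, 7, 8, 9, 10, 11, 12, 13, 14, 15} — every item is covered.
No 3 of the 9 blocks cover everything (all 84 combinations miss at least one item), so 4 is optimal.

4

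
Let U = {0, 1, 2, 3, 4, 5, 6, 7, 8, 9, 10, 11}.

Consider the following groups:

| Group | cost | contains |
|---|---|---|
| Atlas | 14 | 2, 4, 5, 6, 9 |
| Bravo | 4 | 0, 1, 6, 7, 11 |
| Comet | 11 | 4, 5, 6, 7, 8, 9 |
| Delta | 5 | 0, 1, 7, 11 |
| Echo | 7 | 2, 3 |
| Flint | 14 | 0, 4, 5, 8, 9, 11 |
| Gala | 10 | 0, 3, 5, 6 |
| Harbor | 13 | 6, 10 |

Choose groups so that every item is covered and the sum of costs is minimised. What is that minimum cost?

35

Bravo, Comet, Echo, Harbor together cover every item (Bravo ∪ Comet ∪ Echo ∪ Harbor = {0, 1, 2, 3, 4, 5, 6, 7, 8, 9, 10, 11}); total cost 4 + 11 + 7 + 13 = 35.
No covering selection has total cost below 35.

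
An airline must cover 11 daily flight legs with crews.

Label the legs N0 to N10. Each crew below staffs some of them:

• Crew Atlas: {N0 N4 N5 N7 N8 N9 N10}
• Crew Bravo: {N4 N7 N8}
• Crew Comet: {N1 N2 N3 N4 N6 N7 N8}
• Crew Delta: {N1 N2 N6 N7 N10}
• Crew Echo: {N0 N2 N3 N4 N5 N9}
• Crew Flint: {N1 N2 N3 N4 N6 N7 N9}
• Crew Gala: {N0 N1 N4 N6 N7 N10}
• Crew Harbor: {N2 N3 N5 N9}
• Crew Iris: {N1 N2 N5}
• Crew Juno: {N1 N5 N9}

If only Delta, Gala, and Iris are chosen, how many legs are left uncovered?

Union of Delta, Gala, Iris = {N0, N1, N2, N4, N5, N6, N7, N10}.
Not covered: N3, N8, N9 — 3 legs.

3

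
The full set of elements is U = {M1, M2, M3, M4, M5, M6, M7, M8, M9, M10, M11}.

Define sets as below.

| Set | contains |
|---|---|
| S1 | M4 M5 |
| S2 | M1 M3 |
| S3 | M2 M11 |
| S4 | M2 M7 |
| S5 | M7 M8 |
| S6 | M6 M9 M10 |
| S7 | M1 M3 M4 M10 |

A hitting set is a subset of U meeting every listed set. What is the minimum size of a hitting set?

5

H = {M1, M2, M5, M6, M8} meets every set (each contains at least one member of H), and |H| = 5.
The sets S1, S2, S3, S5, S6 are pairwise disjoint, so any hitting set needs a separate element for each — at least 5. Hence 5 is optimal.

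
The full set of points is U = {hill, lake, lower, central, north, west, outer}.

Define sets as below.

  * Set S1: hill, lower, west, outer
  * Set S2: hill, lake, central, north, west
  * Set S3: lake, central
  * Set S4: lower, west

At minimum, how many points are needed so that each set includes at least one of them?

Take H = {central, west}. Each listed set contains at least one of these, so H is a hitting set of size 2.
The sets S1, S3 are pairwise disjoint, so any hitting set needs a separate point for each — at least 2. Hence 2 is optimal.

2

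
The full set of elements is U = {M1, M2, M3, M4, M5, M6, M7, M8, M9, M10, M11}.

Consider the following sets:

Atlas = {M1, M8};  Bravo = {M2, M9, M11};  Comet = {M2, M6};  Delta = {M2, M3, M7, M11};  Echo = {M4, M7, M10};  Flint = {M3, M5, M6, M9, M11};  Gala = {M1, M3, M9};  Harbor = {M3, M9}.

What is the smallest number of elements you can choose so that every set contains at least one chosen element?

4

H = {M1, M2, M3, M7} meets every set (each contains at least one member of H), and |H| = 4.
The sets Atlas, Comet, Echo, Harbor are pairwise disjoint, so any hitting set needs a separate element for each — at least 4. Hence 4 is optimal.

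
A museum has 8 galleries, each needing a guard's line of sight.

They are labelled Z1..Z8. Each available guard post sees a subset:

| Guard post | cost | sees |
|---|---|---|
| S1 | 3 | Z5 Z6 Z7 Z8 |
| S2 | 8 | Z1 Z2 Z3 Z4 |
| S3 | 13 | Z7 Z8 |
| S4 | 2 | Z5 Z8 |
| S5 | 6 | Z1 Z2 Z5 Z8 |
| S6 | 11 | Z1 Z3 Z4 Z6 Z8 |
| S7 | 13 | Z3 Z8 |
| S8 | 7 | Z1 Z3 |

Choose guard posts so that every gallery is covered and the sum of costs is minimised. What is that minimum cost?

11

S1, S2 together cover every gallery (S1 ∪ S2 = {Z1, Z2, Z3, Z4, Z5, Z6, Z7, Z8}); total cost 3 + 8 = 11.
No covering selection has total cost below 11.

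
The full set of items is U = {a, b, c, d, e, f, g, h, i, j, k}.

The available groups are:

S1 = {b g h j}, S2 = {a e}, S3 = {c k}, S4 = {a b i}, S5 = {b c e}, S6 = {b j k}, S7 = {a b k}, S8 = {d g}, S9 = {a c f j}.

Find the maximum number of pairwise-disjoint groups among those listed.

S2, S6, S8 are pairwise disjoint (S2={a,e}; S6={b,j,k}; S8={d,g}).
Every remaining group overlaps one of these, and no 4 of the listed groups are pairwise disjoint, so 3 is the maximum.

3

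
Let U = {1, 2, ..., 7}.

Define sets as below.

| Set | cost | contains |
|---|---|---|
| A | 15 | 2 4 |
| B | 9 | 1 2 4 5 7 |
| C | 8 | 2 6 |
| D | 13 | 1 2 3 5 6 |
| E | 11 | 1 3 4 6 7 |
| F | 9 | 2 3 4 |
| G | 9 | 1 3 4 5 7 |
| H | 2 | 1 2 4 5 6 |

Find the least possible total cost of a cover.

11

G, H together cover every item (G ∪ H = {1, 2, 3, 4, 5, 6, 7}); total cost 9 + 2 = 11.
No covering selection has total cost below 11.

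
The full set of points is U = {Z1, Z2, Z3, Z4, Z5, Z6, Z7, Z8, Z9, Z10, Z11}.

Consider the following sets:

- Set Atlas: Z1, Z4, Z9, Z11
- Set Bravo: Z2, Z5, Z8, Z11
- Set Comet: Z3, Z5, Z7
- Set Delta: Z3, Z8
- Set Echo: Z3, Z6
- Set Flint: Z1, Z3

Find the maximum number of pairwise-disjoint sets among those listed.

2

Atlas, Echo are pairwise disjoint (Atlas={Z1,Z4,Z9,Z11}; Echo={Z3,Z6}).
Every remaining set overlaps one of these, and no 3 of the listed sets are pairwise disjoint, so 2 is the maximum.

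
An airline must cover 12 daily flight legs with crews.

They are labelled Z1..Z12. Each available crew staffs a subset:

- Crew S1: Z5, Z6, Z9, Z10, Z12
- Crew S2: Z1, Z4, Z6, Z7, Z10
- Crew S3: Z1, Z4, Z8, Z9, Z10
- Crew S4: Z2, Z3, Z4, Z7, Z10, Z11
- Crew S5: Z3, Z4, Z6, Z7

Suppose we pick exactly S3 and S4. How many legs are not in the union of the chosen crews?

Union of S3, S4 = {Z1, Z2, Z3, Z4, Z7, Z8, Z9, Z10, Z11}.
Not covered: Z5, Z6, Z12 — 3 legs.

3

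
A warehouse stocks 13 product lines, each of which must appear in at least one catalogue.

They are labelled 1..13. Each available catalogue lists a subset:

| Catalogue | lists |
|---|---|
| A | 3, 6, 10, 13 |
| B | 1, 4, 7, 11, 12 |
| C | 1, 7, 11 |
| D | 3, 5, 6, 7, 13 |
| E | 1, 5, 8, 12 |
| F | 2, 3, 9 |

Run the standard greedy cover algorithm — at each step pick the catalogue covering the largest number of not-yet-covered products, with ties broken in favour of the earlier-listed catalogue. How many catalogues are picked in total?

Greedy: pick B (covers 5 new) → pick A (covers 4 new) → pick E (covers 2 new) → pick F (covers 2 new). Total picks: 4.

4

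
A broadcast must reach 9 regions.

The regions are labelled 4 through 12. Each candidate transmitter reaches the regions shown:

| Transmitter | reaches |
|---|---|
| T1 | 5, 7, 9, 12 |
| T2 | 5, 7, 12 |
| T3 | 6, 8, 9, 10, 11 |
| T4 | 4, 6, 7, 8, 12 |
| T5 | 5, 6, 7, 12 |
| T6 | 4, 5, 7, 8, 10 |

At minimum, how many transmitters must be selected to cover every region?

3

T1 and T3 and T4 together: T1 ∪ T3 ∪ T4 = {4, 5, 6, 7, 8, 9, 10, 11, 12} — every region is covered.
Only T3 contains 11, so T3 is forced; the remaining 4 regions need at least 2 more transmitters (each remaining transmitter adds at most 3) — so at least 3 transmitters are needed, and 3 is optimal.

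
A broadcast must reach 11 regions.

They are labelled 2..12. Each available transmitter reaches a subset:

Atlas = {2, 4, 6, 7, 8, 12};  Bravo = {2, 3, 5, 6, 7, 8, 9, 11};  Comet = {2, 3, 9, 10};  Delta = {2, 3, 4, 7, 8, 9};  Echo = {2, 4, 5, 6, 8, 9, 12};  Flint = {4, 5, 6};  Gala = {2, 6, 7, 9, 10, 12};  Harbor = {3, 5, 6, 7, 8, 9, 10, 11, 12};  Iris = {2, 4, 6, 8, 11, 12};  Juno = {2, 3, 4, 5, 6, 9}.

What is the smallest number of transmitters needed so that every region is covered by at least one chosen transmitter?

Harbor and Juno together: Harbor ∪ Juno = {2, 3, 4, 5, 6, 7, 8, 9, 10, 11, 12} — every region is covered.
No single transmitter has all 11 regions (the largest, Harbor, has 9), so 2 is optimal.

2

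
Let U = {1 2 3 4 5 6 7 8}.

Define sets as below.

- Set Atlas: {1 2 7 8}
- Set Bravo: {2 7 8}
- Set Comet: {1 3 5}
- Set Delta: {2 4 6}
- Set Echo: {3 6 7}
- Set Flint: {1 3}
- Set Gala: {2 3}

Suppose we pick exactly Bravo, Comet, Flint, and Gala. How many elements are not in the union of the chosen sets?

Union of Bravo, Comet, Flint, Gala = {1, 2, 3, 5, 7, 8}.
Not covered: 4, 6 — 2 elements.

2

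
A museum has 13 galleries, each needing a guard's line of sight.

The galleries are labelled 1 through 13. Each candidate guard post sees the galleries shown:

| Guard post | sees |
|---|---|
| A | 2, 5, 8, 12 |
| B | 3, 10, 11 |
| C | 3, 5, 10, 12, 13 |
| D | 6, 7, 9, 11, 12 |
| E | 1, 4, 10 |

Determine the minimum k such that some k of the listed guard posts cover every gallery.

Take {A, C, D, E}. Their union is {1, 2, 3, 4, 5, 6, 7, 8, 9, 10, 11, 12, 13}, which is all 13 galleries.
Only A contains 2, so A is forced; the remaining 9 galleries need at least 3 more guard posts (each remaining guard post adds at most 4) — so at least 4 guard posts are needed, and 4 is optimal.

4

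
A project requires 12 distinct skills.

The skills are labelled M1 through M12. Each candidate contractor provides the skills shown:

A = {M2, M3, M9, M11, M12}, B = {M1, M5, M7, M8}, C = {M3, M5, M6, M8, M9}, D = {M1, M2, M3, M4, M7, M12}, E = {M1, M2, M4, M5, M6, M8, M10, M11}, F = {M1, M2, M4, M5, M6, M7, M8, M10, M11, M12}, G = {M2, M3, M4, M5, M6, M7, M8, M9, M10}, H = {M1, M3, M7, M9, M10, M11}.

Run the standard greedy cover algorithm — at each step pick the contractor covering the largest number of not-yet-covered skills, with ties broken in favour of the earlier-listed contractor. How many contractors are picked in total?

Greedy: pick F (covers 10 new) → pick A (covers 2 new). Total picks: 2.

2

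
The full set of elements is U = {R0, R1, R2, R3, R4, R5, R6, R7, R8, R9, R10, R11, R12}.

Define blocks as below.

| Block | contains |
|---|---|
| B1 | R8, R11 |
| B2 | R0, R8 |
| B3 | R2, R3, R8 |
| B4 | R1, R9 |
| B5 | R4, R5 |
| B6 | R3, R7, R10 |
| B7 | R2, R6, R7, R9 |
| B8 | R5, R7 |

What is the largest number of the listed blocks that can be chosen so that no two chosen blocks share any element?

B2, B4, B5, B6 are pairwise disjoint (B2={R0,R8}; B4={R1,R9}; B5={R4,R5}; B6={R3,R7,R10}).
Every remaining block overlaps one of these, and no 5 of the listed blocks are pairwise disjoint, so 4 is the maximum.

4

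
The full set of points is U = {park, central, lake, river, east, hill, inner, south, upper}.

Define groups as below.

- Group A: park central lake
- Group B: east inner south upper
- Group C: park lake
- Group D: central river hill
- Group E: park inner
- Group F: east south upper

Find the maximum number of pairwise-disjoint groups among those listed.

3

D, E, F are pairwise disjoint (D={central,river,hill}; E={park,inner}; F={east,south,upper}).
Every remaining group overlaps one of these, and no 4 of the listed groups are pairwise disjoint, so 3 is the maximum.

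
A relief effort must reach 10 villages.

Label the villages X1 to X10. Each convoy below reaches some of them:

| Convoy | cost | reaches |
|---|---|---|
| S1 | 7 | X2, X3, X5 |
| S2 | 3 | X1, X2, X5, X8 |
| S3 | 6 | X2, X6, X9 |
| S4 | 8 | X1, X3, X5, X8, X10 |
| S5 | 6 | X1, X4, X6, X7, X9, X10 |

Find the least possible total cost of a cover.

S1, S2, S5 together cover every village (S1 ∪ S2 ∪ S5 = {X1, X2, X3, X4, X5, X6, X7, X8, X9, X10}); total cost 7 + 3 + 6 = 16.
No covering selection has total cost below 16.

16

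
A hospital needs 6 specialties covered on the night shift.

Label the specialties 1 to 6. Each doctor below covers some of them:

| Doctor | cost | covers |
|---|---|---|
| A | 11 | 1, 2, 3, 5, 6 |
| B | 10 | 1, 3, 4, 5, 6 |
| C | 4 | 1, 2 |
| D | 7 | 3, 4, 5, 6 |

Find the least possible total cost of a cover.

11

C, D together cover every specialty (C ∪ D = {1, 2, 3, 4, 5, 6}); total cost 4 + 7 = 11.
No covering selection has total cost below 11.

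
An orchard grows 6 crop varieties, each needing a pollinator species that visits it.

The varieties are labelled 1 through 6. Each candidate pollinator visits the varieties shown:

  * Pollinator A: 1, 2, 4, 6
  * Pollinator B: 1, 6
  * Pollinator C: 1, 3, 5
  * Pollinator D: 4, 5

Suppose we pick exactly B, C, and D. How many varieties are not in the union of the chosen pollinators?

Union of B, C, D = {1, 3, 4, 5, 6}.
Not covered: 2 — 1 variety.

1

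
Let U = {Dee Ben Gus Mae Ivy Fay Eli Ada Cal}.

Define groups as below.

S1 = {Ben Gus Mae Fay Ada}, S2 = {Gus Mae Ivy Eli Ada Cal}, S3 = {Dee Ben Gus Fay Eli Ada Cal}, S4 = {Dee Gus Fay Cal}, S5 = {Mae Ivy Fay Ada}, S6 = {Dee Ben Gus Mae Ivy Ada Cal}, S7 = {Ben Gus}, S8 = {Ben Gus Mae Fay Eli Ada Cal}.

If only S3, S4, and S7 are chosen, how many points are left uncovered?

2

Union of S3, S4, S7 = {Dee, Ben, Gus, Fay, Eli, Ada, Cal}.
Not covered: Mae, Ivy — 2 points.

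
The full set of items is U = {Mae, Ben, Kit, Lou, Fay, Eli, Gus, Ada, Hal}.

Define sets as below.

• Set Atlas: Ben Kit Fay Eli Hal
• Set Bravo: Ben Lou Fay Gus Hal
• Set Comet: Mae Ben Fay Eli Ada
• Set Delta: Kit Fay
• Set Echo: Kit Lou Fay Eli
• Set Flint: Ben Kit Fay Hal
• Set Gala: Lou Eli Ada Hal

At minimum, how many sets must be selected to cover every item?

3

Take {Atlas, Bravo, Comet}. Their union is {Mae, Ben, Kit, Lou, Fay, Eli, Gus, Ada, Hal}, which is all 9 items.
Only Comet contains Mae, so Comet is forced; the remaining 4 items need at least 2 more sets (each remaining set adds at most 3) — so at least 3 sets are needed, and 3 is optimal.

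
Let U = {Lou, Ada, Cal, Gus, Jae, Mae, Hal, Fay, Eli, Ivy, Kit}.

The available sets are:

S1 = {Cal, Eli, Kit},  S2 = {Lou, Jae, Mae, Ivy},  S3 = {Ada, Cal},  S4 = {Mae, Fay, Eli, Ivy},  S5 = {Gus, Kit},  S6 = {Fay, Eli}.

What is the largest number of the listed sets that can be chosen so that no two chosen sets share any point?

4

S2, S3, S5, S6 are pairwise disjoint (S2={Lou,Jae,Mae,Ivy}; S3={Ada,Cal}; S5={Gus,Kit}; S6={Fay,Eli}).
Every remaining set overlaps one of these, and no 5 of the listed sets are pairwise disjoint, so 4 is the maximum.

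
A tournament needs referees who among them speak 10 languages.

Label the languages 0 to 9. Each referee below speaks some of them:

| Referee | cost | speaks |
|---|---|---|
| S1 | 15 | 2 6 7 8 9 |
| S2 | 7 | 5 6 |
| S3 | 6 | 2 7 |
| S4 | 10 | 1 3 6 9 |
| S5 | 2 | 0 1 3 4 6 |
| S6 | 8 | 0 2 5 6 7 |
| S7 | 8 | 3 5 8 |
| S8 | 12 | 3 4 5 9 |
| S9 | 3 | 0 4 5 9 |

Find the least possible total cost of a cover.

S3, S5, S7, S9 together cover every language (S3 ∪ S5 ∪ S7 ∪ S9 = {0, 1, 2, 3, 4, 5, 6, 7, 8, 9}); total cost 6 + 2 + 8 + 3 = 19.
No covering selection has total cost below 19.

19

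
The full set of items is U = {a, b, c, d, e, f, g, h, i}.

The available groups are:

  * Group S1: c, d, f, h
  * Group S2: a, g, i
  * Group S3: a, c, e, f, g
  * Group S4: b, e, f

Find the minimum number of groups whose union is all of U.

S1, S2, and S4 cover everything between them: the union {a, b, c, d, e, f, g, h, i} is all of U.
Only S4 contains b, so S4 is forced; the remaining 6 items need at least 2 more groups (each remaining group adds at most 3) — so at least 3 groups are needed, and 3 is optimal.

3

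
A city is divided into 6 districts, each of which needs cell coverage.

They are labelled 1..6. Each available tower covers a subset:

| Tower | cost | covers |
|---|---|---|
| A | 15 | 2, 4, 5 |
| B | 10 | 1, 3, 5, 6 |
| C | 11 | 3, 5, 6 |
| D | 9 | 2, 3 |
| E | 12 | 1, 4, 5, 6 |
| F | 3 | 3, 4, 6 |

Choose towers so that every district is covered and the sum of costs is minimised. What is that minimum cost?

21

D, E together cover every district (D ∪ E = {1, 2, 3, 4, 5, 6}); total cost 9 + 12 = 21.
The greedy pick F, B, D costs 22; no covering selection beats 21.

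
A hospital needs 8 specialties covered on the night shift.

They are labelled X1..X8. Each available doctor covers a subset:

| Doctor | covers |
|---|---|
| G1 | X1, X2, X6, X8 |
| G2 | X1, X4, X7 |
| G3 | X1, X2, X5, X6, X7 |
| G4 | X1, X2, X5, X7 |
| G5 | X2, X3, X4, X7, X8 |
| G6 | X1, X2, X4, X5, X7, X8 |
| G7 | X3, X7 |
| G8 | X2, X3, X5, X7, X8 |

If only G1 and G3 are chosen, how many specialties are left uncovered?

2

Union of G1, G3 = {X1, X2, X5, X6, X7, X8}.
Not covered: X3, X4 — 2 specialties.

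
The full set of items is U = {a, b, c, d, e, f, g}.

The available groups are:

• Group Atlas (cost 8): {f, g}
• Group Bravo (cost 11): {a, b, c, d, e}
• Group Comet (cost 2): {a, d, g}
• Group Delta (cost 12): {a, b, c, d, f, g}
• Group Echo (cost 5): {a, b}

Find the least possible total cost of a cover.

19

Atlas, Bravo together cover every item (Atlas ∪ Bravo = {a, b, c, d, e, f, g}); total cost 8 + 11 = 19.
The greedy pick Comet, Bravo, Atlas costs 21; no covering selection beats 19.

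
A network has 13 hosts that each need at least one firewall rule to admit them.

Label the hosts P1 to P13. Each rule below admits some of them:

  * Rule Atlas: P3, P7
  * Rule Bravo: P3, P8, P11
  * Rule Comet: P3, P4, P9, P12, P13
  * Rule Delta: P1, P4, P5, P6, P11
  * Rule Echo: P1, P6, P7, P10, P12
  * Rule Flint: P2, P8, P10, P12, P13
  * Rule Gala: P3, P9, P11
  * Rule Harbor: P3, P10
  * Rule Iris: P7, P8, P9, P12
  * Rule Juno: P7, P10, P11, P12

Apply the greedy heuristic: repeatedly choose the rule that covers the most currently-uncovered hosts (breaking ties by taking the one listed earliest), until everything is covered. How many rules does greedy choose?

Greedy: pick Comet (covers 5 new) → pick Delta (covers 4 new) → pick Flint (covers 3 new) → pick Atlas (covers 1 new). Total picks: 4.

4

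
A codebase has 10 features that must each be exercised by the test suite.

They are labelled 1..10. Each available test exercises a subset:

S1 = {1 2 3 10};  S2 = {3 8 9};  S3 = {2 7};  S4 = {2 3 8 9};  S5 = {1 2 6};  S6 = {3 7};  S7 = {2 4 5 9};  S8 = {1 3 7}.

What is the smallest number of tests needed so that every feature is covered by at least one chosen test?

5

S1 and S2 and S5 and S6 and S7 together: S1 ∪ S2 ∪ S5 ∪ S6 ∪ S7 = {1, 2, 3, 4, 5, 6, 7, 8, 9, 10} — every feature is covered.
No 4 of the 8 tests cover everything (all 70 combinations miss at least one feature), so 5 is optimal.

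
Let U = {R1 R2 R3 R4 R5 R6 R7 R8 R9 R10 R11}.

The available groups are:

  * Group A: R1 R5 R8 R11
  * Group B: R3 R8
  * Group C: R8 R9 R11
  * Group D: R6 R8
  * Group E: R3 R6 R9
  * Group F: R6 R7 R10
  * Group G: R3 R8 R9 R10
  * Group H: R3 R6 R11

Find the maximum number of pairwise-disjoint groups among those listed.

2

A, F are pairwise disjoint (A={R1,R5,R8,R11}; F={R6,R7,R10}).
Every remaining group overlaps one of these, and no 3 of the listed groups are pairwise disjoint, so 2 is the maximum.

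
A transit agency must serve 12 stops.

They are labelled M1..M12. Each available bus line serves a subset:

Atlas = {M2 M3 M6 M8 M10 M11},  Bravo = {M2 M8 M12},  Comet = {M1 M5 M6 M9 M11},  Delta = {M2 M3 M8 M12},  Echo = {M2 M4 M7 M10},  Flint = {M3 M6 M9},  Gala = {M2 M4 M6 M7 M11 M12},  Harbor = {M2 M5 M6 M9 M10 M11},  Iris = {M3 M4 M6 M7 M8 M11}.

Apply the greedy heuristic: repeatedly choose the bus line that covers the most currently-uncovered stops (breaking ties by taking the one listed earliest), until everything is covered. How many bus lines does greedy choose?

Greedy: pick Atlas (covers 6 new) → pick Comet (covers 3 new) → pick Gala (covers 3 new). Total picks: 3.

3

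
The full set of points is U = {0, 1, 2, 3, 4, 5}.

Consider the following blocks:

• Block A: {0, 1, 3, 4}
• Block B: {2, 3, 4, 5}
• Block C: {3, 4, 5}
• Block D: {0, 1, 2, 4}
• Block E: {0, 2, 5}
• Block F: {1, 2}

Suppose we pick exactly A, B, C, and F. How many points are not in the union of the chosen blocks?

Union of A, B, C, F = {0, 1, 2, 3, 4, 5} — that's every point, so 0 are uncovered.

0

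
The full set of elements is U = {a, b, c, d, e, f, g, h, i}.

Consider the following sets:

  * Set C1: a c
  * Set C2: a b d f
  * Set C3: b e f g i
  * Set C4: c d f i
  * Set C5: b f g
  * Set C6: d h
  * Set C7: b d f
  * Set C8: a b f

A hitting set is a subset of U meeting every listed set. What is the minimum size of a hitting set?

3

Take T = {b, c, h}. Each listed set contains at least one of these, so T is a hitting set of size 3.
The sets C1, C5, C6 are pairwise disjoint, so any hitting set needs a separate element for each — at least 3. Hence 3 is optimal.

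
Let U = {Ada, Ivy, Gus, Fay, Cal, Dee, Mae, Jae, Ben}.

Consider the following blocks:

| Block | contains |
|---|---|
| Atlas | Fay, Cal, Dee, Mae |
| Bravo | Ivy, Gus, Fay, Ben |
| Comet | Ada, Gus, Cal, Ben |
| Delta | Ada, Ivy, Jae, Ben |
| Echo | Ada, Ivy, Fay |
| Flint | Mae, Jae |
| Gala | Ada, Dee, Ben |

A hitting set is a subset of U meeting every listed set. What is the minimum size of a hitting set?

3

Take H = {Ada, Fay, Mae}. Each listed block contains at least one of these, so H is a hitting set of size 3.
No choice of 2 elements meets every block, so 3 is the minimum.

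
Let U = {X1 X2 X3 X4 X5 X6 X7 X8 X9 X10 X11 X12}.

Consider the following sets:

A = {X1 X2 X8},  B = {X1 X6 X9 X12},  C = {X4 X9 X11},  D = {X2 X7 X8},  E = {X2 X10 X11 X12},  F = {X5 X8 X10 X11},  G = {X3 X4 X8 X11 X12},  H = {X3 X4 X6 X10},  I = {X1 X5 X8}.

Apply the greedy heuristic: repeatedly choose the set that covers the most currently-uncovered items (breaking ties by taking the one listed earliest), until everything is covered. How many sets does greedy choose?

4

Greedy: pick G (covers 5 new) → pick B (covers 3 new) → pick D (covers 2 new) → pick F (covers 2 new). Total picks: 4.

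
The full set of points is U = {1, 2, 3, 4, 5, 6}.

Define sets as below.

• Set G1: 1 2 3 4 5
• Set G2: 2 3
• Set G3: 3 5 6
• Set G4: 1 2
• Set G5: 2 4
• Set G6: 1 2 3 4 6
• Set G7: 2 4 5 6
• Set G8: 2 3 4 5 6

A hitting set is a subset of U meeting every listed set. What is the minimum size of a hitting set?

H = {2, 3} meets every set (each contains at least one member of H), and |H| = 2.
The sets G3, G5 are pairwise disjoint, so any hitting set needs a separate point for each — at least 2. Hence 2 is optimal.

2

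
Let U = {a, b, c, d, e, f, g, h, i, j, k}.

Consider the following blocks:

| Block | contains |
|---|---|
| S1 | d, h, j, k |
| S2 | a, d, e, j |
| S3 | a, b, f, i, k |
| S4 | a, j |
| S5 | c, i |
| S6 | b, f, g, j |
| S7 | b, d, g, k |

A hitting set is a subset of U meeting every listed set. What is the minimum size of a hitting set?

The 3 points {g, i, j} hit every block.
The blocks S4, S5, S7 are pairwise disjoint, so any hitting set needs a separate point for each — at least 3. Hence 3 is optimal.

3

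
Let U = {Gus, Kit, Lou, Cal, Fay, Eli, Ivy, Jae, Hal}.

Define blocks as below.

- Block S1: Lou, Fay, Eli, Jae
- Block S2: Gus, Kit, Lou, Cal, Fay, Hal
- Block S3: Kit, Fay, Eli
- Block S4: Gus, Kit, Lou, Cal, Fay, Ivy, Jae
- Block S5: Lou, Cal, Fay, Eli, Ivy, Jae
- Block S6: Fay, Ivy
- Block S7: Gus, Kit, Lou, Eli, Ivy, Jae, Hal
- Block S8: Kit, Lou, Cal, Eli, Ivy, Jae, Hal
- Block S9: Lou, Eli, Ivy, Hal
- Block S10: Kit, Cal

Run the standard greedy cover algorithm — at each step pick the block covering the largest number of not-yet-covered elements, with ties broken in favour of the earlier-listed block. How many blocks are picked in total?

2

Greedy: pick S4 (covers 7 new) → pick S7 (covers 2 new). Total picks: 2.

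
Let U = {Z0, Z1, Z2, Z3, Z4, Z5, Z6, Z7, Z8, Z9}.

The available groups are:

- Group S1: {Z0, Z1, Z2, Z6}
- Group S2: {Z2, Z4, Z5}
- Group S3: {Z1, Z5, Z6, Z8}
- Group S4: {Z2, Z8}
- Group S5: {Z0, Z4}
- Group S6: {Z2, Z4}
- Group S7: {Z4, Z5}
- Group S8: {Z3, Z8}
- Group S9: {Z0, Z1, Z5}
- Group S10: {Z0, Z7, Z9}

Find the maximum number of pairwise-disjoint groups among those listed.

3

S2, S8, S10 are pairwise disjoint (S2={Z2,Z4,Z5}; S8={Z3,Z8}; S10={Z0,Z7,Z9}).
Every remaining group overlaps one of these, and no 4 of the listed groups are pairwise disjoint, so 3 is the maximum.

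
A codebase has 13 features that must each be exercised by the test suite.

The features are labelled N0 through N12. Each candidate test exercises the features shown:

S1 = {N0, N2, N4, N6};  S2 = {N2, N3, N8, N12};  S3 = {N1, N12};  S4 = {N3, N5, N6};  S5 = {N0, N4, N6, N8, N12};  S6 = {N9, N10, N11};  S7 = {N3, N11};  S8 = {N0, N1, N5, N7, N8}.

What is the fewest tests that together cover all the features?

Take {S1, S2, S6, S8}. Their union is {N0, N1, N2, N3, N4, N5, N6, N7, N8, N9, N10, N11, N12}, which is all 13 features.
Only S8 contains N7, so S8 is forced; the remaining 8 features need at least 3 more tests (each remaining test adds at most 3) — so at least 4 tests are needed, and 4 is optimal.

4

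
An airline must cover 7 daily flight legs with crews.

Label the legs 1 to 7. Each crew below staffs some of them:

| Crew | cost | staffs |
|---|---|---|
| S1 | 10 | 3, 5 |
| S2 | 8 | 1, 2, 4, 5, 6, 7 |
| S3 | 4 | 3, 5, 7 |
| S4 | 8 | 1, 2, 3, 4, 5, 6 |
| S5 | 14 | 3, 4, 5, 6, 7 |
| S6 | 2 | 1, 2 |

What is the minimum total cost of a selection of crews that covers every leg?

12

S2, S3 together cover every leg (S2 ∪ S3 = {1, 2, 3, 4, 5, 6, 7}); total cost 8 + 4 = 12.
The greedy pick S6, S3, S2 costs 14; no covering selection beats 12.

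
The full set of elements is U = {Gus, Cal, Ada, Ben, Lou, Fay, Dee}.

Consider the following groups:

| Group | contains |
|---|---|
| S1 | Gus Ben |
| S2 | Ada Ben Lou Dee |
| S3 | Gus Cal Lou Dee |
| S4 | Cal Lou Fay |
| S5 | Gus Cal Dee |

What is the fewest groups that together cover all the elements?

S1 and S2 and S4 together: S1 ∪ S2 ∪ S4 = {Gus, Cal, Ada, Ben, Lou, Fay, Dee} — every element is covered.
Only S2 contains Ada, so S2 is forced; the remaining 3 elements need at least 2 more groups (each remaining group adds at most 2) — so at least 3 groups are needed, and 3 is optimal.

3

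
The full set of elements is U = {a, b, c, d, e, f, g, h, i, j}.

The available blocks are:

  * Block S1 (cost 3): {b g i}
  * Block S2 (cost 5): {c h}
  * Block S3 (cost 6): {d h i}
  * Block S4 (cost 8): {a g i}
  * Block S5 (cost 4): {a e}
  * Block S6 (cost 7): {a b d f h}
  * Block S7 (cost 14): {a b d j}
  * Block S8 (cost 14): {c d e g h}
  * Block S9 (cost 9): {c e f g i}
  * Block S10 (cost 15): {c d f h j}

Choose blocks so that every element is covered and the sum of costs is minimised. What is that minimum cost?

S1, S5, S10 together cover every element (S1 ∪ S5 ∪ S10 = {a, b, c, d, e, f, g, h, i, j}); total cost 3 + 4 + 15 = 22.
The greedy pick S1, S6, S5, S2, S7 costs 33; no covering selection beats 22.

22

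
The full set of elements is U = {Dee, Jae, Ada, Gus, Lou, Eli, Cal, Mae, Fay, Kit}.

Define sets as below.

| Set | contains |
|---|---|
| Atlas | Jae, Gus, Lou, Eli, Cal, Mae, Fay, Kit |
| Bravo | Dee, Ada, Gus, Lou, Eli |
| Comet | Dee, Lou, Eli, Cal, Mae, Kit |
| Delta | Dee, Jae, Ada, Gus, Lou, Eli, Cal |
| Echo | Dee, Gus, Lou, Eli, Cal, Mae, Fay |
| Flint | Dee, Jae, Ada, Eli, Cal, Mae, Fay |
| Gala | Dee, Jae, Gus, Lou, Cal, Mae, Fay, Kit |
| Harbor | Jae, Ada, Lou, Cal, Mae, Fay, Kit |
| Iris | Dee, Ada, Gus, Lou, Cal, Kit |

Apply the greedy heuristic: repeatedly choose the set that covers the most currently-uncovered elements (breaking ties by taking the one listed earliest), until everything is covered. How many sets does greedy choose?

Greedy: pick Atlas (covers 8 new) → pick Bravo (covers 2 new). Total picks: 2.

2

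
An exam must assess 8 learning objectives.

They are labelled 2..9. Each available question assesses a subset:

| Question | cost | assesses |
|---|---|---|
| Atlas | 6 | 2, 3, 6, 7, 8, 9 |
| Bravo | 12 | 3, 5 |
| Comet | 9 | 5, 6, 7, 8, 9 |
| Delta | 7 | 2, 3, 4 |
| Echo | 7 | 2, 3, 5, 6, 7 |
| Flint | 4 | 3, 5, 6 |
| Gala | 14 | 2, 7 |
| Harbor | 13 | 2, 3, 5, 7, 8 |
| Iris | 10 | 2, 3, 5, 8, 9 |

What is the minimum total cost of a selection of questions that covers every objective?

16

Comet, Delta together cover every objective (Comet ∪ Delta = {2, 3, 4, 5, 6, 7, 8, 9}); total cost 9 + 7 = 16.
The greedy pick Atlas, Flint, Delta costs 17; no covering selection beats 16.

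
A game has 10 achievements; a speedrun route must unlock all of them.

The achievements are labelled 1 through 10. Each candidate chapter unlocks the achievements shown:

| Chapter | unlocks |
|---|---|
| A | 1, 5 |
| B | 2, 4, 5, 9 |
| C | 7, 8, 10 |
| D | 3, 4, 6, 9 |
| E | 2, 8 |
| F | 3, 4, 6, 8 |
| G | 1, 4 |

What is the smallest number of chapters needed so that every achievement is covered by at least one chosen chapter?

4

Take {B, C, F, G}. Their union is {1, 2, 3, 4, 5, 6, 7, 8, 9, 10}, which is all 10 achievements.
No 3 of the 7 chapters cover everything (all 35 combinations miss at least one achievement), so 4 is optimal.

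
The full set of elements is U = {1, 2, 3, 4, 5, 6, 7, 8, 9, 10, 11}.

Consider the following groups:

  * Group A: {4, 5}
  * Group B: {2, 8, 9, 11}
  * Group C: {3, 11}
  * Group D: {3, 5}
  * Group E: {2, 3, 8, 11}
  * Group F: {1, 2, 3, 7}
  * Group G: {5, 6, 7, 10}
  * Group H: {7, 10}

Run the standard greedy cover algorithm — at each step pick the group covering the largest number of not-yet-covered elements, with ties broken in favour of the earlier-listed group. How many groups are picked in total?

Greedy: pick B (covers 4 new) → pick G (covers 4 new) → pick F (covers 2 new) → pick A (covers 1 new). Total picks: 4.

4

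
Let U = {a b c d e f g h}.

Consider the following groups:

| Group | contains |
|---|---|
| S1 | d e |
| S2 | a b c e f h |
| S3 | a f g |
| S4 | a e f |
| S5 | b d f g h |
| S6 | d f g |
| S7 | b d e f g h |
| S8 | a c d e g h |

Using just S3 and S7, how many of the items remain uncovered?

1

Union of S3, S7 = {a, b, d, e, f, g, h}.
Not covered: c — 1 item.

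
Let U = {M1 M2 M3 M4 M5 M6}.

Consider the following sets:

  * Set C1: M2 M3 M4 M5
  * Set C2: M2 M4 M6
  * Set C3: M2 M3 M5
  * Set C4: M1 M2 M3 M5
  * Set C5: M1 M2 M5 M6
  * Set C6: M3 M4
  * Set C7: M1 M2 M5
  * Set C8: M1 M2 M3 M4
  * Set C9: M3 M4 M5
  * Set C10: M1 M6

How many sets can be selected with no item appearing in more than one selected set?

C1, C10 are pairwise disjoint (C1={M2,M3,M4,M5}; C10={M1,M6}).
Every remaining set overlaps one of these, and no 3 of the listed sets are pairwise disjoint, so 2 is the maximum.

2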